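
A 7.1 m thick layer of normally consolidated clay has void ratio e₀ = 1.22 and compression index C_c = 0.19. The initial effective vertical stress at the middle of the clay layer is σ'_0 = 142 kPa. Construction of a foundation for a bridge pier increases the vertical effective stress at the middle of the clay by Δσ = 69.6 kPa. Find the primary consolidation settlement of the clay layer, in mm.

Final effective stress: σ'_f = σ'_0 + Δσ = 142 + 69.6 = 211.6 kPa.
Normally consolidated clay, so the full stress increment lies on the virgin compression line:
S_c = C_c·H/(1+e₀)·log₁₀(σ'_f/σ'_0) = 0.19×7.1/(1+1.22)×log₁₀(211.6/142)
    = 0.60766 × 0.17323 = 0.1053 m

S_c ≈ 105 mm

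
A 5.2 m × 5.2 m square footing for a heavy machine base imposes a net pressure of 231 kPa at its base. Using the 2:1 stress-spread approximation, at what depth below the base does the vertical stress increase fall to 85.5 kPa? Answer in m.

2:1 spreading — at depth z the loaded area has grown by z in each plan dimension:
qB²/(B+z)² = Δσ_z ⇒ z = B(√(q/Δσ_z) − 1) = 5.2×(√(231/85.5) − 1) = 3.347 m

z ≈ 3.35 m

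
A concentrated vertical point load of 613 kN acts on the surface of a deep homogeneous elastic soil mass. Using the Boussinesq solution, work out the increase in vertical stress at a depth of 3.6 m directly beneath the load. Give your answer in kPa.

Boussinesq vertical stress below a point load on an elastic half-space:
Δσ_z = 3P/(2πz²) · [1 + (r/z)²]^(−5/2)
r/z = 0/3.6 = 0; [1+(r/z)²]^(−5/2) = 1.
Δσ_z = 3×613/(2π×3.6²) × 1 = 22.584 × 1 = 22.58 kPa

Δσ_z ≈ 22.6 kPa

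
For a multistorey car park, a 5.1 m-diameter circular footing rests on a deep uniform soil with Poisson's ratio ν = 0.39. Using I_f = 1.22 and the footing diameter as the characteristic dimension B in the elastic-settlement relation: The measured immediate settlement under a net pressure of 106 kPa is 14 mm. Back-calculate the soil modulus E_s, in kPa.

E_s ≈ 39900 kPa

S_e = q·B·(1−ν²)/E_s · I_f  ⇒  E_s = q·B·(1−ν²)·I_f / S_e.
E_s = 106 × 5.1 × 0.8479 × 1.22 / 0.014 = 39940 kPa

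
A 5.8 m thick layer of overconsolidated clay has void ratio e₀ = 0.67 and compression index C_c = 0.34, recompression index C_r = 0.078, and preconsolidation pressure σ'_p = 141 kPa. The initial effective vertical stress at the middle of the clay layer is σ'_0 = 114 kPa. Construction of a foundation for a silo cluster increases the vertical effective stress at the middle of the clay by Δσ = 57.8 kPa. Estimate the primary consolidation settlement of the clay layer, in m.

S_c ≈ 0.126 m

Final effective stress: σ'_f = 114 + 57.8 = 171.8 kPa.
σ'_f = 171.8 > σ'_p = 141 kPa, so the stress path crosses the preconsolidation pressure — recompression up to σ'_p, then virgin compression beyond:
S_c = H/(1+e₀)·[C_r·log₁₀(σ'_p/σ'_0) + C_c·log₁₀(σ'_f/σ'_p)]
    = 5.8/1.67 × [0.078×log₁₀(141/114) + 0.34×log₁₀(171.8/141)]
    = 3.4731 × [0.0072005 + 0.029173] = 0.1263 m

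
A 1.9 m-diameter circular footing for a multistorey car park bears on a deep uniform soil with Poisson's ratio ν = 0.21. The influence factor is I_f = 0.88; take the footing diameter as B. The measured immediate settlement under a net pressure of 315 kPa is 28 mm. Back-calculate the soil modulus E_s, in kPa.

S_e = q·B·(1−ν²)/E_s · I_f  ⇒  E_s = q·B·(1−ν²)·I_f / S_e.
E_s = 315 × 1.9 × 0.9559 × 0.88 / 0.028 = 17980 kPa

E_s ≈ 18000 kPa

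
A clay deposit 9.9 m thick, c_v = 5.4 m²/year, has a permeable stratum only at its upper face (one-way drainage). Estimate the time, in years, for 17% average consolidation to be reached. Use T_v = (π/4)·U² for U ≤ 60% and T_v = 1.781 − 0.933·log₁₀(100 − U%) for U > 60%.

Drainage path length: H_d = H = 9.9 m (single drainage).
U ≤ 60%: T_v = (π/4)·U² = (π/4)×0.17² = 0.022698.
t = T_v·H_d²/c_v = 0.022698×9.9²/5.4 = 0.412 years.

t ≈ 0.412 years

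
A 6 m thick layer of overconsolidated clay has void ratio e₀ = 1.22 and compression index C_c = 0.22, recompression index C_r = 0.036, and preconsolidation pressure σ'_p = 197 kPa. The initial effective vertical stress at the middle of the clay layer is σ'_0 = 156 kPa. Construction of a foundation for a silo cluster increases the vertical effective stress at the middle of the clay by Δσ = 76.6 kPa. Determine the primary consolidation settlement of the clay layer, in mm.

S_c ≈ 52.8 mm

Final effective stress: σ'_f = 156 + 76.6 = 232.6 kPa.
σ'_f = 232.6 > σ'_p = 197 kPa, so the stress path crosses the preconsolidation pressure — recompression up to σ'_p, then virgin compression beyond:
S_c = H/(1+e₀)·[C_r·log₁₀(σ'_p/σ'_0) + C_c·log₁₀(σ'_f/σ'_p)]
    = 6/2.22 × [0.036×log₁₀(197/156) + 0.22×log₁₀(232.6/197)]
    = 2.7027 × [0.0036483 + 0.015872] = 0.05276 m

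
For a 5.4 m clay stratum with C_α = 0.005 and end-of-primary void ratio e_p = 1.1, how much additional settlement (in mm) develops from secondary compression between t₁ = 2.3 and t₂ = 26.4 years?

Secondary compression: S_s = C_α·H/(1+e_p)·log₁₀(t₂/t₁)
S_s = 0.005×5.4/(1+1.1)×log₁₀(26.4/2.3)
    = 0.01286 × 1.06 = 0.01363 m

S_s ≈ 13.6 mm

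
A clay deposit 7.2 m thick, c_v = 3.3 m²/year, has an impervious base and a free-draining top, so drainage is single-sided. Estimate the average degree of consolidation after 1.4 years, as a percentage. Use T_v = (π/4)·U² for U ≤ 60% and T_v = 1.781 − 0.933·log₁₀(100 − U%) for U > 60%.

Drainage path length: H_d = H = 7.2 m (single drainage).
T_v = c_v·t/H_d² = 3.3×1.4/7.2² = 0.08912.
T_v = 0.08912 corresponds to the U ≤ 60% branch:
U = √(4T_v/π) = 0.3369

U ≈ 33.7 %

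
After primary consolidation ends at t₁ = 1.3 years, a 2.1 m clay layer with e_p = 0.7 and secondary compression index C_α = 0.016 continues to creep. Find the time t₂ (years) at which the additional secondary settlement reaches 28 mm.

S_s = C_α·H/(1+e_p)·log₁₀(t₂/t₁) ⇒ log₁₀(t₂/t₁) = S_s·(1+e_p)/(C_α·H).
log₁₀(t₂/t₁) = 0.028 × (1+0.7) / (0.016×2.1) = 1.417
t₂ = t₁ × 10^1.417 = 1.3 × 26.1 = 33.93 years

t₂ ≈ 33.9 years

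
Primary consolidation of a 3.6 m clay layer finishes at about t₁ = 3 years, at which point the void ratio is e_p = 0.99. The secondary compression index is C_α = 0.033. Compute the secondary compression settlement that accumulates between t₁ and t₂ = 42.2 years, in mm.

S_s ≈ 68.5 mm

Secondary compression: S_s = C_α·H/(1+e_p)·log₁₀(t₂/t₁)
S_s = 0.033×3.6/(1+0.99)×log₁₀(42.2/3)
    = 0.0597 × 1.148 = 0.06855 m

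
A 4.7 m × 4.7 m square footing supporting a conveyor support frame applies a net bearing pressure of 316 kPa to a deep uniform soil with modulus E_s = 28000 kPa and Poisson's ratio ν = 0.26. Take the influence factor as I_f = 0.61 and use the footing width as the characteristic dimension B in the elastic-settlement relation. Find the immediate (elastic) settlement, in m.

Immediate (elastic) settlement: S_e = q·B·(1−ν²)/E_s · I_f.
S_e = 316 × 4.7 × (1 − 0.26²) / 28000 × 0.61
    = 316 × 4.7 × 0.9324 / 28000 × 0.61
    = 0.03017 m

S_e ≈ 0.0302 m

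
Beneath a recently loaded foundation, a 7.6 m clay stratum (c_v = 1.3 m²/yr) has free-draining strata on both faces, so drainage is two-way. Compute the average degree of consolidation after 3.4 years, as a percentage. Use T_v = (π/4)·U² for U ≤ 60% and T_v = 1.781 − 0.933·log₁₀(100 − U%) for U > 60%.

Drainage path length: H_d = H/2 = 3.8 m (double drainage).
T_v = c_v·t/H_d² = 1.3×3.4/3.8² = 0.30609.
T_v = 0.30609 corresponds to the U > 60% branch:
U = 1 − 10^((1.781 − T_v)/0.933)/100 = 0.6191

U ≈ 61.9 %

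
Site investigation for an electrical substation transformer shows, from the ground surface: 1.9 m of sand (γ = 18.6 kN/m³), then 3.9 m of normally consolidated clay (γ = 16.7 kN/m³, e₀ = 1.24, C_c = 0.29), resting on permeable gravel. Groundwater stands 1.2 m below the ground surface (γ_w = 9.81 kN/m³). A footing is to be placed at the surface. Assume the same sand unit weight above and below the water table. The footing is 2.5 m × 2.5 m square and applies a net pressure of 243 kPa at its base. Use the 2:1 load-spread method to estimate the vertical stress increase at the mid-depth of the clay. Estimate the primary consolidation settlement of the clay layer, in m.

S_c ≈ 0.141 m

Mid-depth of clay below the ground surface: z = 1.9 + 3.9/2 = 3.85 m.
Total vertical stress at mid-clay: σ_v = 18.6×1.9 + 16.7×1.95 = 67.905 kPa.
Pore pressure: u = 9.81×(3.85 − 1.2) = 25.997 kPa.
Initial effective stress: σ'_0 = σ_v − u = 67.905 − 25.997 = 41.908 kPa.
Stress increase at mid-clay by the 2:1 spreading method:
Δσ = qBL/((B+z)(L+z)) = 243×2.5×2.5/((2.5+3.85)(2.5+3.85)) = 37.665 kPa
Final effective stress: σ'_f = σ'_0 + Δσ = 41.908 + 37.665 = 79.573 kPa.
Normally consolidated clay, so the full stress increment lies on the virgin compression line:
S_c = C_c·H/(1+e₀)·log₁₀(σ'_f/σ'_0) = 0.29×3.9/(1+1.24)×log₁₀(79.573/41.908)
    = 0.50491 × 0.27847 = 0.1406 m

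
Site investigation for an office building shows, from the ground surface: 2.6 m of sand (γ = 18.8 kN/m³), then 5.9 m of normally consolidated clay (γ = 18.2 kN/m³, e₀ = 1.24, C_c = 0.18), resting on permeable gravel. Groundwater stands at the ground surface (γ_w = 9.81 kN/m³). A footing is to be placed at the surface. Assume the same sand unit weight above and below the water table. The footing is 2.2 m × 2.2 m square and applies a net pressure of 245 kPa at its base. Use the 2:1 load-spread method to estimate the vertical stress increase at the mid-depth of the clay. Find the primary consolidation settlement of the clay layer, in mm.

Mid-depth of clay below the ground surface: z = 2.6 + 5.9/2 = 5.55 m.
Total vertical stress at mid-clay: σ_v = 18.8×2.6 + 18.2×2.95 = 102.57 kPa.
Pore pressure: u = 9.81×(5.55 − 0) = 54.446 kPa.
Initial effective stress: σ'_0 = σ_v − u = 102.57 − 54.446 = 48.124 kPa.
Stress increase at mid-clay by the 2:1 spreading method:
Δσ = qBL/((B+z)(L+z)) = 245×2.2×2.2/((2.2+5.55)(2.2+5.55)) = 19.743 kPa
Final effective stress: σ'_f = σ'_0 + Δσ = 48.124 + 19.743 = 67.867 kPa.
Normally consolidated clay, so the full stress increment lies on the virgin compression line:
S_c = C_c·H/(1+e₀)·log₁₀(σ'_f/σ'_0) = 0.18×5.9/(1+1.24)×log₁₀(67.867/48.124)
    = 0.47411 × 0.1493 = 0.07078 m

S_c ≈ 70.8 mm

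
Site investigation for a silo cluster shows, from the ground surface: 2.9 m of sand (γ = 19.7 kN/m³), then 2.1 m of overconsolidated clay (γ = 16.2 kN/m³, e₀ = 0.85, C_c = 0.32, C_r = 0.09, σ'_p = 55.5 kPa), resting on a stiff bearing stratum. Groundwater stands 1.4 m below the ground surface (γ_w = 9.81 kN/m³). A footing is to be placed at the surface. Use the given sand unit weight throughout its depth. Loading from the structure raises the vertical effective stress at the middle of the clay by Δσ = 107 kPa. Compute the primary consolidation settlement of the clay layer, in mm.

S_c ≈ 169 mm

Mid-depth of clay below the ground surface: z = 2.9 + 2.1/2 = 3.95 m.
Total vertical stress at mid-clay: σ_v = 19.7×2.9 + 16.2×1.05 = 74.14 kPa.
Pore pressure: u = 9.81×(3.95 − 1.4) = 25.015 kPa.
Initial effective stress: σ'_0 = σ_v − u = 74.14 − 25.015 = 49.125 kPa.
Final effective stress: σ'_f = 49.125 + 107 = 156.12 kPa.
σ'_f = 156.12 > σ'_p = 55.5 kPa, so the stress path crosses the preconsolidation pressure — recompression up to σ'_p, then virgin compression beyond:
S_c = H/(1+e₀)·[C_r·log₁₀(σ'_p/σ'_0) + C_c·log₁₀(σ'_f/σ'_p)]
    = 2.1/1.85 × [0.09×log₁₀(55.5/49.125) + 0.32×log₁₀(156.12/55.5)]
    = 1.1351 × [0.0047691 + 0.14373] = 0.1686 m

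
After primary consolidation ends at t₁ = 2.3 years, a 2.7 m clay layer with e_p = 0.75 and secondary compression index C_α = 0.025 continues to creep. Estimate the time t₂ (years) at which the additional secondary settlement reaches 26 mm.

t₂ ≈ 10.9 years

S_s = C_α·H/(1+e_p)·log₁₀(t₂/t₁) ⇒ log₁₀(t₂/t₁) = S_s·(1+e_p)/(C_α·H).
log₁₀(t₂/t₁) = 0.026 × (1+0.75) / (0.025×2.7) = 0.6741
t₂ = t₁ × 10^0.6741 = 2.3 × 4.721 = 10.86 years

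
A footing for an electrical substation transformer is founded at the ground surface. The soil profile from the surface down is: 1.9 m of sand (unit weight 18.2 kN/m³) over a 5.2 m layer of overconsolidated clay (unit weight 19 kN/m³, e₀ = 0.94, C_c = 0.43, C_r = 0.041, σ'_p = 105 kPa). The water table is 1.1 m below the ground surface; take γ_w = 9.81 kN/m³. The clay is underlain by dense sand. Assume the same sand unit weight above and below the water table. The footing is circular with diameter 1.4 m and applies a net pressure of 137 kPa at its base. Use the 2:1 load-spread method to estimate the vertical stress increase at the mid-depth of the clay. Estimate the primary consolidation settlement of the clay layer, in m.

Mid-depth of clay below the ground surface: z = 1.9 + 5.2/2 = 4.5 m.
Total vertical stress at mid-clay: σ_v = 18.2×1.9 + 19×2.6 = 83.98 kPa.
Pore pressure: u = 9.81×(4.5 − 1.1) = 33.354 kPa.
Initial effective stress: σ'_0 = σ_v − u = 83.98 − 33.354 = 50.626 kPa.
Stress increase at mid-clay by the 2:1 spreading method:
Δσ ≈ qD²/(D+z)² = 137×1.4²/(1.4+4.5)² = 7.7139 kPa
Final effective stress: σ'_f = 50.626 + 7.7139 = 58.34 kPa.
σ'_f = 58.34 ≤ σ'_p = 105 kPa, so the clay remains overconsolidated and only the recompression index applies:
S_c = C_r·H/(1+e₀)·log₁₀(σ'_f/σ'_0) = 0.041×5.2/1.94×log₁₀(58.34/50.626)
    = 0.1099 × 0.061593 = 0.006769 m

S_c ≈ 0.00677 m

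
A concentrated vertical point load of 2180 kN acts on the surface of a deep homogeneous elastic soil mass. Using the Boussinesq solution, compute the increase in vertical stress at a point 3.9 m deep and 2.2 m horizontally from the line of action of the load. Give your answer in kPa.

Δσ_z ≈ 34.3 kPa

Boussinesq vertical stress below a point load on an elastic half-space:
Δσ_z = 3P/(2πz²) · [1 + (r/z)²]^(−5/2)
r/z = 2.2/3.9 = 0.5641; [1+(r/z)²]^(−5/2) = 0.50123.
Δσ_z = 3×2180/(2π×3.9²) × 0.50123 = 68.433 × 0.50123 = 34.3 kPa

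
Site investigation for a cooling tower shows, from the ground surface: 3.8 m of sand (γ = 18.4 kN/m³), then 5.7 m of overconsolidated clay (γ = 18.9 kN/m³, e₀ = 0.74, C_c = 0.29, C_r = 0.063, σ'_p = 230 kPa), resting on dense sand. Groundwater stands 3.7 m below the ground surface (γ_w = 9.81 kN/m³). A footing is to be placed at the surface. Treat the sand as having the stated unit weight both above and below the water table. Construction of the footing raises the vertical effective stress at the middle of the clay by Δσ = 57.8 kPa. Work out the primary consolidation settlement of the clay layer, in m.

Mid-depth of clay below the ground surface: z = 3.8 + 5.7/2 = 6.65 m.
Total vertical stress at mid-clay: σ_v = 18.4×3.8 + 18.9×2.85 = 123.78 kPa.
Pore pressure: u = 9.81×(6.65 − 3.7) = 28.94 kPa.
Initial effective stress: σ'_0 = σ_v − u = 123.78 − 28.94 = 94.84 kPa.
Final effective stress: σ'_f = 94.84 + 57.8 = 152.64 kPa.
σ'_f = 152.64 ≤ σ'_p = 230 kPa, so the clay remains overconsolidated and only the recompression index applies:
S_c = C_r·H/(1+e₀)·log₁₀(σ'_f/σ'_0) = 0.063×5.7/1.74×log₁₀(152.64/94.84)
    = 0.20638 × 0.20668 = 0.04265 m

S_c ≈ 0.0427 m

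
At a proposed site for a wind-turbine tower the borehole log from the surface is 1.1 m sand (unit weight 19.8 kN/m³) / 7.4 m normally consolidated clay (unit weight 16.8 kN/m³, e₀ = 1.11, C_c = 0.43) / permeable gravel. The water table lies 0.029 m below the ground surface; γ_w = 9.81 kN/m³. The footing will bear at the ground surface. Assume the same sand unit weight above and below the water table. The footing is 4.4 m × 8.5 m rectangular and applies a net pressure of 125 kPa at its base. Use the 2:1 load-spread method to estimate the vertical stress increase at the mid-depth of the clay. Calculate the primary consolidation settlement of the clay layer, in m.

Mid-depth of clay below the ground surface: z = 1.1 + 7.4/2 = 4.8 m.
Total vertical stress at mid-clay: σ_v = 19.8×1.1 + 16.8×3.7 = 83.94 kPa.
Pore pressure: u = 9.81×(4.8 − 0.029) = 46.804 kPa.
Initial effective stress: σ'_0 = σ_v − u = 83.94 − 46.804 = 37.136 kPa.
Stress increase at mid-clay by the 2:1 spreading method:
Δσ = qBL/((B+z)(L+z)) = 125×4.4×8.5/((4.4+4.8)(8.5+4.8)) = 38.207 kPa
Final effective stress: σ'_f = σ'_0 + Δσ = 37.136 + 38.207 = 75.343 kPa.
Normally consolidated clay, so the full stress increment lies on the virgin compression line:
S_c = C_c·H/(1+e₀)·log₁₀(σ'_f/σ'_0) = 0.43×7.4/(1+1.11)×log₁₀(75.343/37.136)
    = 1.5081 × 0.30725 = 0.4634 m

S_c ≈ 0.463 m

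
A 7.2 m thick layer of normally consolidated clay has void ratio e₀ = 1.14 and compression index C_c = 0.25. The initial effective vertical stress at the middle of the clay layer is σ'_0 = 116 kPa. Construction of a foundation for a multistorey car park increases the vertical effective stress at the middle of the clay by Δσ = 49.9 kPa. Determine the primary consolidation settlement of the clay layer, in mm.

S_c ≈ 131 mm

Final effective stress: σ'_f = σ'_0 + Δσ = 116 + 49.9 = 165.9 kPa.
Normally consolidated clay, so the full stress increment lies on the virgin compression line:
S_c = C_c·H/(1+e₀)·log₁₀(σ'_f/σ'_0) = 0.25×7.2/(1+1.14)×log₁₀(165.9/116)
    = 0.84112 × 0.15539 = 0.1307 m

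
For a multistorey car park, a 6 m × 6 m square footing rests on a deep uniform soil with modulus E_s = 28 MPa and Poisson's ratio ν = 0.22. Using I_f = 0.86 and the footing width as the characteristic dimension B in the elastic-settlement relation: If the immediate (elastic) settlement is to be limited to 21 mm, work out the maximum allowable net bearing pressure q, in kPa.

E_s = 28 MPa = 28000 kPa.
S_e = q·B·(1−ν²)/E_s · I_f  ⇒  q = S_e·E_s / (B·(1−ν²)·I_f).
q = 0.021 × 28000 / (6 × 0.9516 × 0.86) = 119.7 kPa

q ≈ 120 kPa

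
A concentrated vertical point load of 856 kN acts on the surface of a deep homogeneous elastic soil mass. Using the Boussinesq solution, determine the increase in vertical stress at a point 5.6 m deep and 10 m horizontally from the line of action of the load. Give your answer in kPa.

Boussinesq vertical stress below a point load on an elastic half-space:
Δσ_z = 3P/(2πz²) · [1 + (r/z)²]^(−5/2)
r/z = 10/5.6 = 1.7857; [1+(r/z)²]^(−5/2) = 0.027847.
Δσ_z = 3×856/(2π×5.6²) × 0.027847 = 13.033 × 0.027847 = 0.3629 kPa

Δσ_z ≈ 0.363 kPa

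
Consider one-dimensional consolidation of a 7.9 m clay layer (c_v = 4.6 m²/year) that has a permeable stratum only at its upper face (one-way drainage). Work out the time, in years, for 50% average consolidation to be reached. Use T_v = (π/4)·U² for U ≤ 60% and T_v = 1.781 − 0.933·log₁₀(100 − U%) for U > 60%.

t ≈ 2.66 years

Drainage path length: H_d = H = 7.9 m (single drainage).
U ≤ 60%: T_v = (π/4)·U² = (π/4)×0.5² = 0.19635.
t = T_v·H_d²/c_v = 0.19635×7.9²/4.6 = 2.664 years.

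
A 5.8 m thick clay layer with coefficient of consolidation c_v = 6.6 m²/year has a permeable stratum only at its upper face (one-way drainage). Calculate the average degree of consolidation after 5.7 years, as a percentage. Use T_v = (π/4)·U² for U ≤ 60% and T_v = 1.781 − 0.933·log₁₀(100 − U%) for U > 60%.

Drainage path length: H_d = H = 5.8 m (single drainage).
T_v = c_v·t/H_d² = 6.6×5.7/5.8² = 1.1183.
T_v = 1.1183 corresponds to the U > 60% branch:
U = 1 − 10^((1.781 − T_v)/0.933)/100 = 0.9487

U ≈ 94.9 %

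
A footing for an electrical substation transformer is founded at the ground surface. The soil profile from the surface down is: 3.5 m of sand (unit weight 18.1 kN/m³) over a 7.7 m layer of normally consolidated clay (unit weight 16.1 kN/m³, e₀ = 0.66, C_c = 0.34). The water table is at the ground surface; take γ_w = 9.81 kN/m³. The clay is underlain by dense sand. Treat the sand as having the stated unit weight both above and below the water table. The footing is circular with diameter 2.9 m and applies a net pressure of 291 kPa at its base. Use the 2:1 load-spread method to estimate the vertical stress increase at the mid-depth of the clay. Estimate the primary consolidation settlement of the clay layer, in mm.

S_c ≈ 249 mm

Mid-depth of clay below the ground surface: z = 3.5 + 7.7/2 = 7.35 m.
Total vertical stress at mid-clay: σ_v = 18.1×3.5 + 16.1×3.85 = 125.34 kPa.
Pore pressure: u = 9.81×(7.35 − 0) = 72.103 kPa.
Initial effective stress: σ'_0 = σ_v − u = 125.34 − 72.103 = 53.237 kPa.
Stress increase at mid-clay by the 2:1 spreading method:
Δσ ≈ qD²/(D+z)² = 291×2.9²/(2.9+7.35)² = 23.294 kPa
Final effective stress: σ'_f = σ'_0 + Δσ = 53.237 + 23.294 = 76.531 kPa.
Normally consolidated clay, so the full stress increment lies on the virgin compression line:
S_c = C_c·H/(1+e₀)·log₁₀(σ'_f/σ'_0) = 0.34×7.7/(1+0.66)×log₁₀(76.531/53.237)
    = 1.5771 × 0.15762 = 0.2486 m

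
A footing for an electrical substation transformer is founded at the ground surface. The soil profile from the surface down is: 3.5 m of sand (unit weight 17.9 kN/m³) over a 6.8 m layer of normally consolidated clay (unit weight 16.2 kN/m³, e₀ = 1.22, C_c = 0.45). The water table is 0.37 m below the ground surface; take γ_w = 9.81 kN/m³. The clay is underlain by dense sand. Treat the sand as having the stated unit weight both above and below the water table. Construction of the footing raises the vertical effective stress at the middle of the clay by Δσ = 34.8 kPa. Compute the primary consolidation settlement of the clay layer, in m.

Mid-depth of clay below the ground surface: z = 3.5 + 6.8/2 = 6.9 m.
Total vertical stress at mid-clay: σ_v = 17.9×3.5 + 16.2×3.4 = 117.73 kPa.
Pore pressure: u = 9.81×(6.9 − 0.37) = 64.059 kPa.
Initial effective stress: σ'_0 = σ_v − u = 117.73 − 64.059 = 53.671 kPa.
Final effective stress: σ'_f = σ'_0 + Δσ = 53.671 + 34.8 = 88.471 kPa.
Normally consolidated clay, so the full stress increment lies on the virgin compression line:
S_c = C_c·H/(1+e₀)·log₁₀(σ'_f/σ'_0) = 0.45×6.8/(1+1.22)×log₁₀(88.471/53.671)
    = 1.3784 × 0.21706 = 0.2992 m

S_c ≈ 0.299 m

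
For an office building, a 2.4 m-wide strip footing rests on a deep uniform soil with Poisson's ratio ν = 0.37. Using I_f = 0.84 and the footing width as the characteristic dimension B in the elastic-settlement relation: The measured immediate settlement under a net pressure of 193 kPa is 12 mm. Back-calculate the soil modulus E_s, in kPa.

S_e = q·B·(1−ν²)/E_s · I_f  ⇒  E_s = q·B·(1−ν²)·I_f / S_e.
E_s = 193 × 2.4 × 0.8631 × 0.84 / 0.012 = 27990 kPa

E_s ≈ 28000 kPa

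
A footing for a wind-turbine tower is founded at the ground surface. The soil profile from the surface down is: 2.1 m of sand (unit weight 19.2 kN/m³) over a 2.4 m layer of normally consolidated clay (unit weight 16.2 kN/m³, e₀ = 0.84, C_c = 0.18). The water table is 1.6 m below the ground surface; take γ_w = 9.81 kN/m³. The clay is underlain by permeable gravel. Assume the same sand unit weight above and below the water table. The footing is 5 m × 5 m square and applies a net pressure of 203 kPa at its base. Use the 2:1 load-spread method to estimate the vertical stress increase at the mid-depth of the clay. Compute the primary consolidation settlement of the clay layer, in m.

Mid-depth of clay below the ground surface: z = 2.1 + 2.4/2 = 3.3 m.
Total vertical stress at mid-clay: σ_v = 19.2×2.1 + 16.2×1.2 = 59.76 kPa.
Pore pressure: u = 9.81×(3.3 − 1.6) = 16.677 kPa.
Initial effective stress: σ'_0 = σ_v − u = 59.76 − 16.677 = 43.083 kPa.
Stress increase at mid-clay by the 2:1 spreading method:
Δσ = qBL/((B+z)(L+z)) = 203×5×5/((5+3.3)(5+3.3)) = 73.668 kPa
Final effective stress: σ'_f = σ'_0 + Δσ = 43.083 + 73.668 = 116.75 kPa.
Normally consolidated clay, so the full stress increment lies on the virgin compression line:
S_c = C_c·H/(1+e₀)·log₁₀(σ'_f/σ'_0) = 0.18×2.4/(1+0.84)×log₁₀(116.75/43.083)
    = 0.23478 × 0.43295 = 0.1016 m

S_c ≈ 0.102 m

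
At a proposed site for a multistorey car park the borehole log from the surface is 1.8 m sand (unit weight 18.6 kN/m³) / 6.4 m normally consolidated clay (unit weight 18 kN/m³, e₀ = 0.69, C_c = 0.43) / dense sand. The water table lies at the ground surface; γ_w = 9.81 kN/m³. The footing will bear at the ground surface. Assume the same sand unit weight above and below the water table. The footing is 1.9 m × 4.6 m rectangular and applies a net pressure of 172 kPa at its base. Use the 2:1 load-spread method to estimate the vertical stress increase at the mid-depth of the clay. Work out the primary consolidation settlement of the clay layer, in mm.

Mid-depth of clay below the ground surface: z = 1.8 + 6.4/2 = 5 m.
Total vertical stress at mid-clay: σ_v = 18.6×1.8 + 18×3.2 = 91.08 kPa.
Pore pressure: u = 9.81×(5 − 0) = 49.05 kPa.
Initial effective stress: σ'_0 = σ_v − u = 91.08 − 49.05 = 42.03 kPa.
Stress increase at mid-clay by the 2:1 spreading method:
Δσ = qBL/((B+z)(L+z)) = 172×1.9×4.6/((1.9+5)(4.6+5)) = 22.694 kPa
Final effective stress: σ'_f = σ'_0 + Δσ = 42.03 + 22.694 = 64.724 kPa.
Normally consolidated clay, so the full stress increment lies on the virgin compression line:
S_c = C_c·H/(1+e₀)·log₁₀(σ'_f/σ'_0) = 0.43×6.4/(1+0.69)×log₁₀(64.724/42.03)
    = 1.6284 × 0.18751 = 0.3053 m

S_c ≈ 305 mm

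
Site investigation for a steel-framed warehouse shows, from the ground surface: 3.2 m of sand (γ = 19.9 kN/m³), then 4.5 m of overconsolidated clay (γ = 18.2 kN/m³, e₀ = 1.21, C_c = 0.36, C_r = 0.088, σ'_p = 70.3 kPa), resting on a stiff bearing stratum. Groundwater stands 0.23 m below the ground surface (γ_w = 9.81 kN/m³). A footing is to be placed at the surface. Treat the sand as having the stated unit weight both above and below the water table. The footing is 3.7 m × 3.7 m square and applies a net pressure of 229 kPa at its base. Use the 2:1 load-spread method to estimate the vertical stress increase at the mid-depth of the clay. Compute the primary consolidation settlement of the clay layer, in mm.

S_c ≈ 103 mm

Mid-depth of clay below the ground surface: z = 3.2 + 4.5/2 = 5.45 m.
Total vertical stress at mid-clay: σ_v = 19.9×3.2 + 18.2×2.25 = 104.63 kPa.
Pore pressure: u = 9.81×(5.45 − 0.23) = 51.208 kPa.
Initial effective stress: σ'_0 = σ_v − u = 104.63 − 51.208 = 53.422 kPa.
Stress increase at mid-clay by the 2:1 spreading method:
Δσ = qBL/((B+z)(L+z)) = 229×3.7×3.7/((3.7+5.45)(3.7+5.45)) = 37.445 kPa
Final effective stress: σ'_f = 53.422 + 37.445 = 90.867 kPa.
σ'_f = 90.867 > σ'_p = 70.3 kPa, so the stress path crosses the preconsolidation pressure — recompression up to σ'_p, then virgin compression beyond:
S_c = H/(1+e₀)·[C_r·log₁₀(σ'_p/σ'_0) + C_c·log₁₀(σ'_f/σ'_p)]
    = 4.5/2.21 × [0.088×log₁₀(70.3/53.422) + 0.36×log₁₀(90.867/70.3)]
    = 2.0362 × [0.010493 + 0.040122] = 0.1031 m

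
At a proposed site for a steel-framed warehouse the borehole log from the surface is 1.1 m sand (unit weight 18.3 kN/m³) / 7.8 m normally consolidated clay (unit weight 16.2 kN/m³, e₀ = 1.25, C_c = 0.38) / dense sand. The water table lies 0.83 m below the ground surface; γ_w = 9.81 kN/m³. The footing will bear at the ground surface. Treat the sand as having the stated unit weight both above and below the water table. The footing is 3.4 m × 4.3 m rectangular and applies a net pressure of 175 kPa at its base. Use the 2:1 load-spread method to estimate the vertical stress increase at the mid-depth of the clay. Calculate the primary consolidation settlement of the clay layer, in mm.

S_c ≈ 327 mm

Mid-depth of clay below the ground surface: z = 1.1 + 7.8/2 = 5 m.
Total vertical stress at mid-clay: σ_v = 18.3×1.1 + 16.2×3.9 = 83.31 kPa.
Pore pressure: u = 9.81×(5 − 0.83) = 40.908 kPa.
Initial effective stress: σ'_0 = σ_v − u = 83.31 − 40.908 = 42.402 kPa.
Stress increase at mid-clay by the 2:1 spreading method:
Δσ = qBL/((B+z)(L+z)) = 175×3.4×4.3/((3.4+5)(4.3+5)) = 32.751 kPa
Final effective stress: σ'_f = σ'_0 + Δσ = 42.402 + 32.751 = 75.153 kPa.
Normally consolidated clay, so the full stress increment lies on the virgin compression line:
S_c = C_c·H/(1+e₀)·log₁₀(σ'_f/σ'_0) = 0.38×7.8/(1+1.25)×log₁₀(75.153/42.402)
    = 1.3173 × 0.24856 = 0.3274 m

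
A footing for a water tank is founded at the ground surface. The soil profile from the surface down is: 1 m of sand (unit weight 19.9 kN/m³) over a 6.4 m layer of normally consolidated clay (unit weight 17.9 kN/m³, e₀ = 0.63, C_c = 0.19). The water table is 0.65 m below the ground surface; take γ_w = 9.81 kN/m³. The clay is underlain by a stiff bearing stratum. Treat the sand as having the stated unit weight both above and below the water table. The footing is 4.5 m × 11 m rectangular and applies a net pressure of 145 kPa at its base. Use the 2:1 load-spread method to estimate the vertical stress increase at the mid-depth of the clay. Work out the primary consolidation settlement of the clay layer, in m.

Mid-depth of clay below the ground surface: z = 1 + 6.4/2 = 4.2 m.
Total vertical stress at mid-clay: σ_v = 19.9×1 + 17.9×3.2 = 77.18 kPa.
Pore pressure: u = 9.81×(4.2 − 0.65) = 34.825 kPa.
Initial effective stress: σ'_0 = σ_v − u = 77.18 − 34.825 = 42.355 kPa.
Stress increase at mid-clay by the 2:1 spreading method:
Δσ = qBL/((B+z)(L+z)) = 145×4.5×11/((4.5+4.2)(11+4.2)) = 54.276 kPa
Final effective stress: σ'_f = σ'_0 + Δσ = 42.355 + 54.276 = 96.631 kPa.
Normally consolidated clay, so the full stress increment lies on the virgin compression line:
S_c = C_c·H/(1+e₀)·log₁₀(σ'_f/σ'_0) = 0.19×6.4/(1+0.63)×log₁₀(96.631/42.355)
    = 0.74601 × 0.35821 = 0.2672 m

S_c ≈ 0.267 m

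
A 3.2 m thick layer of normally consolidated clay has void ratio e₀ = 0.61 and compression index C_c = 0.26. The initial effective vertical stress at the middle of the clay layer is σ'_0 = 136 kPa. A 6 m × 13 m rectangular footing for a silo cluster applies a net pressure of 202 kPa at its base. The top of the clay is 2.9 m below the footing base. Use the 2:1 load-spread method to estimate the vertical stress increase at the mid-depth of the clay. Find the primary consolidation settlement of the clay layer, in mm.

Mid-depth of clay below the footing base: z = 2.9 + 3.2/2 = 4.5 m.
Stress increase at mid-clay by the 2:1 spreading method:
Δσ = qBL/((B+z)(L+z)) = 202×6×13/((6+4.5)(13+4.5)) = 85.747 kPa
Final effective stress: σ'_f = σ'_0 + Δσ = 136 + 85.747 = 221.75 kPa.
Normally consolidated clay, so the full stress increment lies on the virgin compression line:
S_c = C_c·H/(1+e₀)·log₁₀(σ'_f/σ'_0) = 0.26×3.2/(1+0.61)×log₁₀(221.75/136)
    = 0.51677 × 0.21232 = 0.1097 m

S_c ≈ 110 mm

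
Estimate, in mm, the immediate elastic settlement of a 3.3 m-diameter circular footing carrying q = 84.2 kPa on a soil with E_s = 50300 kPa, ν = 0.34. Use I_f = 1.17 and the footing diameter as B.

S_e ≈ 5.72 mm

Immediate (elastic) settlement: S_e = q·B·(1−ν²)/E_s · I_f.
S_e = 84.2 × 3.3 × (1 − 0.34²) / 50300 × 1.17
    = 84.2 × 3.3 × 0.8844 / 50300 × 1.17
    = 0.005716 m = 5.716 mm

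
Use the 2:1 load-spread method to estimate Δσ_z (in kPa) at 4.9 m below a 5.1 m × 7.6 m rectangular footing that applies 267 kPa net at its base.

By the 2:1 method the load spreads at 1 horizontal : 2 vertical, so at depth z the loaded area has grown by z in each plan dimension:
Δσ = qBL/((B+z)(L+z)) = 267×5.1×7.6/((5.1+4.9)(7.6+4.9)) = 82.791 kPa

Δσ_z ≈ 82.8 kPa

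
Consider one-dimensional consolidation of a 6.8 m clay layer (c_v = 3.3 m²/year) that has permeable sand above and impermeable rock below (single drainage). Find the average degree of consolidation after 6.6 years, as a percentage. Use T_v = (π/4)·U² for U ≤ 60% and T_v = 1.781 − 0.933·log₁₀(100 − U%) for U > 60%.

U ≈ 74.6 %

Drainage path length: H_d = H = 6.8 m (single drainage).
T_v = c_v·t/H_d² = 3.3×6.6/6.8² = 0.47102.
T_v = 0.47102 corresponds to the U > 60% branch:
U = 1 − 10^((1.781 − T_v)/0.933)/100 = 0.7465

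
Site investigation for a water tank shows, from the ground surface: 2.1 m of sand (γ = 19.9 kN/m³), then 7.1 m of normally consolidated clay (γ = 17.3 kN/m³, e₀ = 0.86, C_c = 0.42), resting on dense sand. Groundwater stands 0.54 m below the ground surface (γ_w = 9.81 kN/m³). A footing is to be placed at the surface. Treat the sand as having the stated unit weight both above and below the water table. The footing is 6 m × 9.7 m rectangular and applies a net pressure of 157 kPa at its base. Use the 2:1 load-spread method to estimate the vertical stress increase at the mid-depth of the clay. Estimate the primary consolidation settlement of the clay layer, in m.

S_c ≈ 0.47 m

Mid-depth of clay below the ground surface: z = 2.1 + 7.1/2 = 5.65 m.
Total vertical stress at mid-clay: σ_v = 19.9×2.1 + 17.3×3.55 = 103.2 kPa.
Pore pressure: u = 9.81×(5.65 − 0.54) = 50.129 kPa.
Initial effective stress: σ'_0 = σ_v − u = 103.2 − 50.129 = 53.071 kPa.
Stress increase at mid-clay by the 2:1 spreading method:
Δσ = qBL/((B+z)(L+z)) = 157×6×9.7/((6+5.65)(9.7+5.65)) = 51.096 kPa
Final effective stress: σ'_f = σ'_0 + Δσ = 53.071 + 51.096 = 104.17 kPa.
Normally consolidated clay, so the full stress increment lies on the virgin compression line:
S_c = C_c·H/(1+e₀)·log₁₀(σ'_f/σ'_0) = 0.42×7.1/(1+0.86)×log₁₀(104.17/53.071)
    = 1.6032 × 0.29289 = 0.4696 m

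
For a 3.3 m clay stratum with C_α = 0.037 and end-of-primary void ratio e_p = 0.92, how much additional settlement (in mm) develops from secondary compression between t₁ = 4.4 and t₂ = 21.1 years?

S_s ≈ 43.3 mm

Secondary compression: S_s = C_α·H/(1+e_p)·log₁₀(t₂/t₁)
S_s = 0.037×3.3/(1+0.92)×log₁₀(21.1/4.4)
    = 0.06359 × 0.6808 = 0.0433 m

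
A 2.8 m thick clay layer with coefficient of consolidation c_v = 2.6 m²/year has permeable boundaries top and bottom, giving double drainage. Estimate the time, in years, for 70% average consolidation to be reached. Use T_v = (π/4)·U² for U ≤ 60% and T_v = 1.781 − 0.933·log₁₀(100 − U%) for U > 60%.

Drainage path length: H_d = H/2 = 1.4 m (double drainage).
U > 60%: T_v = 1.781 − 0.933·log₁₀(100 − 70) = 0.40285.
t = T_v·H_d²/c_v = 0.40285×1.4²/2.6 = 0.3037 years.

t ≈ 0.304 years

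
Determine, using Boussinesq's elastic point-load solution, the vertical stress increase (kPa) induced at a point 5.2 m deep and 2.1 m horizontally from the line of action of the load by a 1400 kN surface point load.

Boussinesq vertical stress below a point load on an elastic half-space:
Δσ_z = 3P/(2πz²) · [1 + (r/z)²]^(−5/2)
r/z = 2.1/5.2 = 0.40385; [1+(r/z)²]^(−5/2) = 0.68543.
Δσ_z = 3×1400/(2π×5.2²) × 0.68543 = 24.721 × 0.68543 = 16.94 kPa

Δσ_z ≈ 16.9 kPa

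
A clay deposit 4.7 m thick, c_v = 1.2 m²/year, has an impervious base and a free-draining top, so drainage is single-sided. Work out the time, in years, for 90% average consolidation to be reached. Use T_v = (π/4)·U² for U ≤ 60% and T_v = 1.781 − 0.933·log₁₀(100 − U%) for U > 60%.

t ≈ 15.6 years

Drainage path length: H_d = H = 4.7 m (single drainage).
U > 60%: T_v = 1.781 − 0.933·log₁₀(100 − 90) = 0.848.
t = T_v·H_d²/c_v = 0.848×4.7²/1.2 = 15.61 years.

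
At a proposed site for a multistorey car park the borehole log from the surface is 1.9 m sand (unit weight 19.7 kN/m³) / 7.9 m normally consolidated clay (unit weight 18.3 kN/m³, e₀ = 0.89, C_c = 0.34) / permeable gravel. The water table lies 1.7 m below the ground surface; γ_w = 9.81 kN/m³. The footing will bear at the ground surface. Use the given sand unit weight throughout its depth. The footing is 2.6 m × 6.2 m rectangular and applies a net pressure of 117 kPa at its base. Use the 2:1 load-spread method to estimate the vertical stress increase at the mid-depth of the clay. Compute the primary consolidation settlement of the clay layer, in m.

S_c ≈ 0.147 m

Mid-depth of clay below the ground surface: z = 1.9 + 7.9/2 = 5.85 m.
Total vertical stress at mid-clay: σ_v = 19.7×1.9 + 18.3×3.95 = 109.72 kPa.
Pore pressure: u = 9.81×(5.85 − 1.7) = 40.712 kPa.
Initial effective stress: σ'_0 = σ_v − u = 109.72 − 40.712 = 69.008 kPa.
Stress increase at mid-clay by the 2:1 spreading method:
Δσ = qBL/((B+z)(L+z)) = 117×2.6×6.2/((2.6+5.85)(6.2+5.85)) = 18.523 kPa
Final effective stress: σ'_f = σ'_0 + Δσ = 69.008 + 18.523 = 87.531 kPa.
Normally consolidated clay, so the full stress increment lies on the virgin compression line:
S_c = C_c·H/(1+e₀)·log₁₀(σ'_f/σ'_0) = 0.34×7.9/(1+0.89)×log₁₀(87.531/69.008)
    = 1.4212 × 0.10326 = 0.1468 m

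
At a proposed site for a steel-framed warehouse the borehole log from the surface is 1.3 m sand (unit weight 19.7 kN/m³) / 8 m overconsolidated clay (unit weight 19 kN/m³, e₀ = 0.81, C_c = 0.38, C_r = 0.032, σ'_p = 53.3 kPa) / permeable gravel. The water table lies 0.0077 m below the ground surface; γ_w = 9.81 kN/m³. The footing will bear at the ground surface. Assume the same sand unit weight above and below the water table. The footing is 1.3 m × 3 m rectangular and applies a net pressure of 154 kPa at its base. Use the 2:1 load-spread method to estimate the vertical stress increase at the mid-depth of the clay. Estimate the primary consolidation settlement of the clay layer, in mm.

Mid-depth of clay below the ground surface: z = 1.3 + 8/2 = 5.3 m.
Total vertical stress at mid-clay: σ_v = 19.7×1.3 + 19×4 = 101.61 kPa.
Pore pressure: u = 9.81×(5.3 − 0.0077) = 51.915 kPa.
Initial effective stress: σ'_0 = σ_v − u = 101.61 − 51.915 = 49.695 kPa.
Stress increase at mid-clay by the 2:1 spreading method:
Δσ = qBL/((B+z)(L+z)) = 154×1.3×3/((1.3+5.3)(3+5.3)) = 10.964 kPa
Final effective stress: σ'_f = 49.695 + 10.964 = 60.659 kPa.
σ'_f = 60.659 > σ'_p = 53.3 kPa, so the stress path crosses the preconsolidation pressure — recompression up to σ'_p, then virgin compression beyond:
S_c = H/(1+e₀)·[C_r·log₁₀(σ'_p/σ'_0) + C_c·log₁₀(σ'_f/σ'_p)]
    = 8/1.81 × [0.032×log₁₀(53.3/49.695) + 0.38×log₁₀(60.659/53.3)]
    = 4.4199 × [0.00097326 + 0.021344] = 0.09864 m

S_c ≈ 98.6 mm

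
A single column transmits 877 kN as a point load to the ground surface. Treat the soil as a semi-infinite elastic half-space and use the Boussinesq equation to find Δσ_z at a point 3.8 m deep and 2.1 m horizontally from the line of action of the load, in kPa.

Δσ_z ≈ 14.9 kPa

Boussinesq vertical stress below a point load on an elastic half-space:
Δσ_z = 3P/(2πz²) · [1 + (r/z)²]^(−5/2)
r/z = 2.1/3.8 = 0.55263; [1+(r/z)²]^(−5/2) = 0.51362.
Δσ_z = 3×877/(2π×3.8²) × 0.51362 = 28.998 × 0.51362 = 14.89 kPa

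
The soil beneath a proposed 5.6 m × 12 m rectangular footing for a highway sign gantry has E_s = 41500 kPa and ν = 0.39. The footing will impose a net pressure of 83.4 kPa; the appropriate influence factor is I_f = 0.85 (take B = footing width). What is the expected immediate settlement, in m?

Immediate (elastic) settlement: S_e = q·B·(1−ν²)/E_s · I_f.
S_e = 83.4 × 5.6 × (1 − 0.39²) / 41500 × 0.85
    = 83.4 × 5.6 × 0.8479 / 41500 × 0.85
    = 0.008111 m

S_e ≈ 0.00811 m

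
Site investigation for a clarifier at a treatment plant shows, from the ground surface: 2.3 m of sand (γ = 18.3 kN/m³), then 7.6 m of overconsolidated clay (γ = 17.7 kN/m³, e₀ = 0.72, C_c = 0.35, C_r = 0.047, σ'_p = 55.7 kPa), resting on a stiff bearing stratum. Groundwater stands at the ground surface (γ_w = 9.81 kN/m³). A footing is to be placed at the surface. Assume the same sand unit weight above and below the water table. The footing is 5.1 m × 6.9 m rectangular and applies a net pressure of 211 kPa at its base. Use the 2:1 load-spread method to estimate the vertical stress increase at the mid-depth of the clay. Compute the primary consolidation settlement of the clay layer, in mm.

Mid-depth of clay below the ground surface: z = 2.3 + 7.6/2 = 6.1 m.
Total vertical stress at mid-clay: σ_v = 18.3×2.3 + 17.7×3.8 = 109.35 kPa.
Pore pressure: u = 9.81×(6.1 − 0) = 59.841 kPa.
Initial effective stress: σ'_0 = σ_v − u = 109.35 − 59.841 = 49.509 kPa.
Stress increase at mid-clay by the 2:1 spreading method:
Δσ = qBL/((B+z)(L+z)) = 211×5.1×6.9/((5.1+6.1)(6.9+6.1)) = 50.996 kPa
Final effective stress: σ'_f = 49.509 + 50.996 = 100.5 kPa.
σ'_f = 100.5 > σ'_p = 55.7 kPa, so the stress path crosses the preconsolidation pressure — recompression up to σ'_p, then virgin compression beyond:
S_c = H/(1+e₀)·[C_r·log₁₀(σ'_p/σ'_0) + C_c·log₁₀(σ'_f/σ'_p)]
    = 7.6/1.72 × [0.047×log₁₀(55.7/49.509) + 0.35×log₁₀(100.5/55.7)]
    = 4.4186 × [0.002405 + 0.089709] = 0.407 m

S_c ≈ 407 mm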